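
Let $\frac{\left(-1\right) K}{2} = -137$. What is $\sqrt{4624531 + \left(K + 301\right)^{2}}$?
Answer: $2 \sqrt{1238789} \approx 2226.0$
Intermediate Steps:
$K = 274$ ($K = \left(-2\right) \left(-137\right) = 274$)
$\sqrt{4624531 + \left(K + 301\right)^{2}} = \sqrt{4624531 + \left(274 + 301\right)^{2}} = \sqrt{4624531 + 575^{2}} = \sqrt{4624531 + 330625} = \sqrt{4955156} = 2 \sqrt{1238789}$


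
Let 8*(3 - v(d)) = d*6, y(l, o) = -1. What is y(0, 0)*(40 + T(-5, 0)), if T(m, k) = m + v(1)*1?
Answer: -149/4 ≈ -37.250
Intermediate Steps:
v(d) = 3 - 3*d/4 (v(d) = 3 - d*6/8 = 3 - 3*d/4)
T(m, k) = 9/4 + m (T(m, k) = m + (3 - ¾*1)*1 = m + (3 - ¾)*1 = m + (9/4)*1 = m + 9/4 = 9/4 + m)
y(0, 0)*(40 + T(-5, 0)) = -(40 + (9/4 - 5)) = -(40 - 11/4) = -1*149/4 = -149/4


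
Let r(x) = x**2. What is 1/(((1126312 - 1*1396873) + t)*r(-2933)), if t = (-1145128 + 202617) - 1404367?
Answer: -1/22516490205671 ≈ -4.4412e-14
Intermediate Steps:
t = -2346878 (t = -942511 - 1404367 = -2346878)
1/(((1126312 - 1*1396873) + t)*r(-2933)) = 1/(((1126312 - 1*1396873) - 2346878)*((-2933)**2)) = 1/(((1126312 - 1396873) - 2346878)*8602489) = (1/8602489)/(-270561 - 2346878) = (1/8602489)/(-2617439) = -1/2617439*1/8602489 = -1/22516490205671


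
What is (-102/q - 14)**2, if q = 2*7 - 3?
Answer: 65536/121 ≈ 541.62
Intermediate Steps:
q = 11 (q = 14 - 3 = 11)
(-102/q - 14)**2 = (-102/11 - 14)**2 = (-256/11)**2 = 65536/121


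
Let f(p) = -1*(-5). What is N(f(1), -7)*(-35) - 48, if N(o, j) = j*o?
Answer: 1177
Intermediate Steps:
f(p) = 5
N(f(1), -7)*(-35) - 48 = -7*5*(-35) - 48 = -35*(-35) - 48 = 1225 - 48 = 1177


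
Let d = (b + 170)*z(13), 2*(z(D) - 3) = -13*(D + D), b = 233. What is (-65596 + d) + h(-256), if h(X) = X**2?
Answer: -66958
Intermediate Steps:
z(D) = 3 - 13*D (z(D) = 3 + (-13*(D + D))/2 = 3 + (-26*D)/2 = 3 - 13*D)
d = -66898 (d = (233 + 170)*(3 - 13*13) = 403*(3 - 169) = 403*(-166) = -66898)
(-65596 + d) + h(-256) = (-65596 - 66898) + (-256)**2 = -132494 + 65536 = -66958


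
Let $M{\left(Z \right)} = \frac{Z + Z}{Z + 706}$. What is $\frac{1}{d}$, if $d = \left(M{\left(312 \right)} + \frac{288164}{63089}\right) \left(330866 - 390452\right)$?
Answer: $- \frac{32112301}{9912681912984} \approx -3.2395 \cdot 10^{-6}$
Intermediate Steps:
$M{\left(Z \right)} = \frac{2 Z}{706 + Z}$
$d = - \frac{9912681912984}{32112301}$ ($d = \left(2 \cdot 312 \frac{1}{706 + 312} + \frac{288164}{63089}\right) \left(330866 - 390452\right) = \left(2 \cdot 312 \cdot \frac{1}{1018} + 288164 \cdot \frac{1}{63089}\right) \left(-59586\right) = \left(2 \cdot 312 \cdot \frac{1}{1018} + \frac{288164}{63089}\right) \left(-59586\right) = \left(\frac{312}{509} + \frac{288164}{63089}\right) \left(-59586\right) = \frac{166359244}{32112301} \left(-59586\right) = - \frac{9912681912984}{32112301} \approx -3.0869 \cdot 10^{5}$)
$\frac{1}{d} = \frac{1}{- \frac{9912681912984}{32112301}} = - \frac{32112301}{9912681912984}$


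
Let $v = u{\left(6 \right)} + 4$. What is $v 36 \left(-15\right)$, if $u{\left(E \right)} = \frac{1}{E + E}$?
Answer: $-2205$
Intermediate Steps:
$u{\left(E \right)} = \frac{1}{2 E}$
$v = \frac{49}{12}$ ($v = \frac{1}{2 \cdot 6} + 4 = \frac{1}{2} \cdot \frac{1}{6} + 4 = \frac{1}{12} + 4 = \frac{49}{12} \approx 4.0833$)
$v 36 \left(-15\right) = \frac{49}{12} \cdot 36 \left(-15\right) = 147 \left(-15\right) = -2205$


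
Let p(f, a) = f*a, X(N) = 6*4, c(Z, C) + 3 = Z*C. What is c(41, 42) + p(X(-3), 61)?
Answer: 3183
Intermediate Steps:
c(Z, C) = -3 + C*Z (c(Z, C) = -3 + Z*C = -3 + C*Z)
X(N) = 24
p(f, a) = a*f
c(41, 42) + p(X(-3), 61) = (-3 + 42*41) + 61*24 = (-3 + 1722) + 1464 = 1719 + 1464 = 3183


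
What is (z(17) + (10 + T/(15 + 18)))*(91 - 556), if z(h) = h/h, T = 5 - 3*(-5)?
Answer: -59365/11 ≈ -5396.8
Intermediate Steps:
T = 20 (T = 5 + 15 = 20)
z(h) = 1
(z(17) + (10 + T/(15 + 18)))*(91 - 556) = (1 + (10 + 20/(15 + 18)))*(91 - 556) = (1 + (10 + 20/33))*(-465) = (1 + 350/33)*(-465) = (383/33)*(-465) = -59365/11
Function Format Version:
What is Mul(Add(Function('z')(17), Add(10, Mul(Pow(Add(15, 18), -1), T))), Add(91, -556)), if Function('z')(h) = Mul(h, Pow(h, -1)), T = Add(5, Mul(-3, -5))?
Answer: Rational(-59365, 11) ≈ -5396.8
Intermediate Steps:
T = 20 (T = Add(5, 15) = 20)
Function('z')(h) = 1
Mul(Add(Function('z')(17), Add(10, Mul(Pow(Add(15, 18), -1), T))), Add(91, -556)) = Mul(Add(1, Add(10, Mul(Pow(Add(15, 18), -1), 20))), Add(91, -556)) = Mul(Add(1, Add(10, Mul(Pow(33, -1), 20))), -465) = Mul(Add(1, Add(10, Mul(Rational(1, 33), 20))), -465) = Mul(Add(1, Add(10, Rational(20, 33))), -465) = Mul(Add(1, Rational(350, 33)), -465) = Mul(Rational(383, 33), -465) = Rational(-59365, 11)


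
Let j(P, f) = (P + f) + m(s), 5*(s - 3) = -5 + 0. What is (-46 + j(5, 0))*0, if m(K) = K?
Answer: 0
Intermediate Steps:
s = 2 (s = 3 + (-5 + 0)/5 = 3 + (⅕)*(-5) = 3 - 1 = 2)
j(P, f) = 2 + P + f (j(P, f) = (P + f) + 2 = 2 + P + f)
(-46 + j(5, 0))*0 = (-46 + (2 + 5 + 0))*0 = (-46 + 7)*0 = -39*0 = 0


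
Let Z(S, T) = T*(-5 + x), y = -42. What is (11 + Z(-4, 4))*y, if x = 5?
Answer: -462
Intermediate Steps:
Z(S, T) = 0 (Z(S, T) = T*(-5 + 5) = T*0 = 0)
(11 + Z(-4, 4))*y = (11 + 0)*(-42) = 11*(-42) = -462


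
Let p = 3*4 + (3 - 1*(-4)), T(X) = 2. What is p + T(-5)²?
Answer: 23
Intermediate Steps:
p = 19 (p = 12 + (3 + 4) = 12 + 7 = 19)
p + T(-5)² = 19 + 2² = 19 + 4 = 23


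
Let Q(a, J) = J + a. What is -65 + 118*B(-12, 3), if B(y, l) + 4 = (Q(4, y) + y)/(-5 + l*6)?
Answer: -9341/13 ≈ -718.54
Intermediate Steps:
B(y, l) = -4 + (4 + 2*y)/(-5 + 6*l) (B(y, l) = -4 + ((y + 4) + y)/(-5 + l*6) = -4 + ((4 + y) + y)/(-5 + 6*l) = -4 + (4 + 2*y)/(-5 + 6*l))
-65 + 118*B(-12, 3) = -65 + 118*(2*(12 - 12 - 12*3)/(-5 + 6*3)) = -65 + 118*(2*(12 - 12 - 36)/(-5 + 18)) = -65 + 118*(2*(-36)/13) = -65 + 118*(2*(1/13)*(-36)) = -65 + 118*(-72/13) = -65 - 8496/13 = -9341/13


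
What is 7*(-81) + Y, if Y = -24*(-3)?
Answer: -495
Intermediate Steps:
Y = 72
7*(-81) + Y = 7*(-81) + 72 = -567 + 72 = -495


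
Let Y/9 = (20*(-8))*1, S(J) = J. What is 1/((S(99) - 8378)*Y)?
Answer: 1/11921760 ≈ 8.3880e-8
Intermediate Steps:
Y = -1440 (Y = 9*((20*(-8))*1) = 9*(-160*1) = 9*(-160) = -1440)
1/((S(99) - 8378)*Y) = 1/((99 - 8378)*(-1440)) = -1/1440/(-8279) = -1/8279*(-1/1440) = 1/11921760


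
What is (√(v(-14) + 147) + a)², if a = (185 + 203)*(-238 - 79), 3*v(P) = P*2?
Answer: (368988 - √1239)²/9 ≈ 1.5125e+10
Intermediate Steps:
v(P) = 2*P/3 (v(P) = (P*2)/3 = (2*P)/3 = 2*P/3)
a = -122996 (a = 388*(-317) = -122996)
(√(v(-14) + 147) + a)² = (√((⅔)*(-14) + 147) - 122996)² = (√(-28/3 + 147) - 122996)² = (√(413/3) - 122996)² = (√1239/3 - 122996)² = (-122996 + √1239/3)²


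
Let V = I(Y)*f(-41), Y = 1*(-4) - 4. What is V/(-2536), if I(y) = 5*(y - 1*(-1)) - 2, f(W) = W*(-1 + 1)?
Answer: 0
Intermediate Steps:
f(W) = 0 (f(W) = W*0 = 0)
Y = -8 (Y = -4 - 4 = -8)
I(y) = 3 + 5*y (I(y) = 5*(y + 1) - 2 = 5*(1 + y) - 2 = (5 + 5*y) - 2 = 3 + 5*y)
V = 0 (V = (3 + 5*(-8))*0 = (3 - 40)*0 = -37*0 = 0)
V/(-2536) = 0/(-2536) = 0*(-1/2536) = 0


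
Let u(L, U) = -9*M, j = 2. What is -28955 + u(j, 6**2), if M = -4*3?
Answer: -28847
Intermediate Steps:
M = -12
u(L, U) = 108 (u(L, U) = -9*(-12) = 108)
-28955 + u(j, 6**2) = -28955 + 108 = -28847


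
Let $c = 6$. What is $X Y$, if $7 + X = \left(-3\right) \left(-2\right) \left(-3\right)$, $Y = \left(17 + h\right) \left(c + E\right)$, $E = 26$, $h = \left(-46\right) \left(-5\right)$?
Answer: $-197600$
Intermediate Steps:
$h = 230$
$Y = 7904$ ($Y = \left(17 + 230\right) \left(6 + 26\right) = 247 \cdot 32 = 7904$)
$X = -25$ ($X = -7 + \left(-3\right) \left(-2\right) \left(-3\right) = -7 + 6 \left(-3\right) = -7 - 18 = -25$)
$X Y = \left(-25\right) 7904 = -197600$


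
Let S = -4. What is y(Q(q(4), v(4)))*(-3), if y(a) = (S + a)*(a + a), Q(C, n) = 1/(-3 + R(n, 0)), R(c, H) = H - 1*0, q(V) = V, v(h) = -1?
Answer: -26/3 ≈ -8.6667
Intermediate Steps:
R(c, H) = H (R(c, H) = H + 0 = H)
Q(C, n) = -⅓ (Q(C, n) = 1/(-3 + 0) = 1/(-3) = -⅓)
y(a) = 2*a*(-4 + a) (y(a) = (-4 + a)*(a + a) = (-4 + a)*(2*a) = 2*a*(-4 + a))
y(Q(q(4), v(4)))*(-3) = (2*(-⅓)*(-4 - ⅓))*(-3) = (2*(-⅓)*(-13/3))*(-3) = (26/9)*(-3) = -26/3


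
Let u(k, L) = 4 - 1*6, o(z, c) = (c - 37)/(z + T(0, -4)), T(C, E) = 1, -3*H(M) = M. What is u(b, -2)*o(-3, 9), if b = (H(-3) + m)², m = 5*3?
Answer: -28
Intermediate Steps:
H(M) = -M/3
m = 15
o(z, c) = (-37 + c)/(1 + z) (o(z, c) = (c - 37)/(z + 1) = (-37 + c)/(1 + z))
b = 256 (b = (-⅓*(-3) + 15)² = (1 + 15)² = 16² = 256)
u(k, L) = -2 (u(k, L) = 4 - 6 = -2)
u(b, -2)*o(-3, 9) = -2*(-37 + 9)/(1 - 3) = -2*(-28)/(-2) = -(-1)*(-28) = -2*14 = -28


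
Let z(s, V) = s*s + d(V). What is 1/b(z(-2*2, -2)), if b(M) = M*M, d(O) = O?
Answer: 1/196 ≈ 0.0051020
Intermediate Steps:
z(s, V) = V + s**2 (z(s, V) = s*s + V = s**2 + V = V + s**2)
b(M) = M**2
1/b(z(-2*2, -2)) = 1/((-2 + (-2*2)**2)**2) = 1/((-2 + (-4)**2)**2) = 1/((-2 + 16)**2) = 1/(14**2) = 1/196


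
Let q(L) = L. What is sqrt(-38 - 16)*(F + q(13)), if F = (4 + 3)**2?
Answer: 186*I*sqrt(6) ≈ 455.6*I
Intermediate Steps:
F = 49 (F = 7**2 = 49)
sqrt(-38 - 16)*(F + q(13)) = sqrt(-38 - 16)*(49 + 13) = sqrt(-54)*62 = (3*I*sqrt(6))*62 = 186*I*sqrt(6)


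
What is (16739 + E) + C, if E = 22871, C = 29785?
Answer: 69395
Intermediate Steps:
(16739 + E) + C = (16739 + 22871) + 29785 = 39610 + 29785 = 69395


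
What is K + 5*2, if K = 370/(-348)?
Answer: 1555/174 ≈ 8.9368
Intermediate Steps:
K = -185/174 (K = 370*(-1/348) = -185/174 ≈ -1.0632)
K + 5*2 = -185/174 + 5*2 = -185/174 + 10 = 1555/174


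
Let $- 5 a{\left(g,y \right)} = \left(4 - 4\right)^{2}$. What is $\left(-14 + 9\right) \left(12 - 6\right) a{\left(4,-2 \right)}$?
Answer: $0$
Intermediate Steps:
$a{\left(g,y \right)} = 0$ ($a{\left(g,y \right)} = - \frac{\left(4 - 4\right)^{2}}{5} = - \frac{0^{2}}{5} = \left(- \frac{1}{5}\right) 0 = 0$)
$\left(-14 + 9\right) \left(12 - 6\right) a{\left(4,-2 \right)} = \left(-14 + 9\right) \left(12 - 6\right) 0 = \left(-5\right) 6 \cdot 0 = \left(-30\right) 0 = 0$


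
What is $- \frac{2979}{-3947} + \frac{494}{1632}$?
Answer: $\frac{3405773}{3220752} \approx 1.0574$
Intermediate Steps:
$- \frac{2979}{-3947} + \frac{494}{1632} = \left(-2979\right) \left(- \frac{1}{3947}\right) + 494 \cdot \frac{1}{1632} = \frac{2979}{3947} + \frac{247}{816} = \frac{3405773}{3220752}$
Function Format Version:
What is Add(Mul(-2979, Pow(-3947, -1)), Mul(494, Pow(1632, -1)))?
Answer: Rational(3405773, 3220752) ≈ 1.0574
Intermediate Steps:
Add(Mul(-2979, Pow(-3947, -1)), Mul(494, Pow(1632, -1))) = Add(Mul(-2979, Rational(-1, 3947)), Mul(494, Rational(1, 1632))) = Add(Rational(2979, 3947), Rational(247, 816)) = Rational(3405773, 3220752)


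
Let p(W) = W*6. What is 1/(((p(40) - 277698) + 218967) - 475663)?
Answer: -1/534154 ≈ -1.8721e-6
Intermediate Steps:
p(W) = 6*W
1/(((p(40) - 277698) + 218967) - 475663) = 1/(((6*40 - 277698) + 218967) - 475663) = 1/(((240 - 277698) + 218967) - 475663) = 1/((-277458 + 218967) - 475663) = 1/(-58491 - 475663) = 1/(-534154) = -1/534154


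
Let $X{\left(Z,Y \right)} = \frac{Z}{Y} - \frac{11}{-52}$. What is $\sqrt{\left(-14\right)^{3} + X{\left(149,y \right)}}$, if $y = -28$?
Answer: $\frac{i \sqrt{22765379}}{91} \approx 52.432 i$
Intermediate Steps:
$X{\left(Z,Y \right)} = \frac{11}{52} + \frac{Z}{Y}$ ($X{\left(Z,Y \right)} = \frac{Z}{Y} - - \frac{11}{52} = \frac{Z}{Y} + \frac{11}{52} = \frac{11}{52} + \frac{Z}{Y}$)
$\sqrt{\left(-14\right)^{3} + X{\left(149,y \right)}} = \sqrt{\left(-14\right)^{3} + \left(\frac{11}{52} + \frac{149}{-28}\right)} = \sqrt{-2744 + \left(\frac{11}{52} + 149 \left(- \frac{1}{28}\right)\right)} = \sqrt{-2744 + \left(\frac{11}{52} - \frac{149}{28}\right)} = \sqrt{-2744 - \frac{465}{91}} = \sqrt{- \frac{250169}{91}} = \frac{i \sqrt{22765379}}{91}$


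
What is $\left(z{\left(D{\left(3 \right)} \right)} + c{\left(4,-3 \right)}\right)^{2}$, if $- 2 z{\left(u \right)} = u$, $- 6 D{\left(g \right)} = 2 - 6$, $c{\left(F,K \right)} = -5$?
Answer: $\frac{256}{9} \approx 28.444$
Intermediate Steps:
$D{\left(g \right)} = \frac{2}{3}$ ($D{\left(g \right)} = - \frac{2 - 6}{6} = \left(- \frac{1}{6}\right) \left(-4\right) = \frac{2}{3}$)
$z{\left(u \right)} = - \frac{u}{2}$
$\left(z{\left(D{\left(3 \right)} \right)} + c{\left(4,-3 \right)}\right)^{2} = \left(\left(- \frac{1}{2}\right) \frac{2}{3} - 5\right)^{2} = \left(- \frac{1}{3} - 5\right)^{2} = \left(- \frac{16}{3}\right)^{2} = \frac{256}{9}$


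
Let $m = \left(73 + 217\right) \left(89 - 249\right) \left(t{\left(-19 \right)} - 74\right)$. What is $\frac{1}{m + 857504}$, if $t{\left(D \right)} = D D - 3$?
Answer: $- \frac{1}{12320096} \approx -8.1168 \cdot 10^{-8}$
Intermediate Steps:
$t{\left(D \right)} = -3 + D^{2}$ ($t{\left(D \right)} = D^{2} - 3 = -3 + D^{2}$)
$m = -13177600$ ($m = \left(73 + 217\right) \left(89 - 249\right) \left(\left(-3 + \left(-19\right)^{2}\right) - 74\right) = 290 \left(-160\right) \left(\left(-3 + 361\right) - 74\right) = - 46400 \left(358 - 74\right) = \left(-46400\right) 284 = -13177600$)
$\frac{1}{m + 857504} = \frac{1}{-13177600 + 857504} = \frac{1}{-12320096} = - \frac{1}{12320096}$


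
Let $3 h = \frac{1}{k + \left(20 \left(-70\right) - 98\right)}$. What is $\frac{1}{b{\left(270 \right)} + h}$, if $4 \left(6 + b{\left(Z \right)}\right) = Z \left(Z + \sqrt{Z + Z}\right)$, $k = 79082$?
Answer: $\frac{986986878382128}{17848626832404594721} - \frac{21940264869120 \sqrt{15}}{17848626832404594721} \approx 5.0537 \cdot 10^{-5}$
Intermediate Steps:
$b{\left(Z \right)} = -6 + \frac{Z \left(Z + \sqrt{2} \sqrt{Z}\right)}{4}$ ($b{\left(Z \right)} = -6 + \frac{Z \left(Z + \sqrt{Z + Z}\right)}{4} = -6 + \frac{Z \left(Z + \sqrt{2 Z}\right)}{4} = -6 + \frac{Z \left(Z + \sqrt{2} \sqrt{Z}\right)}{4}$)
$h = \frac{1}{232752}$ ($h = \frac{1}{3 \left(79082 + \left(20 \left(-70\right) - 98\right)\right)} = \frac{1}{3 \left(79082 - 1498\right)} = \frac{1}{3 \cdot 77584} = \frac{1}{3} \cdot \frac{1}{77584} = \frac{1}{232752} \approx 4.2964 \cdot 10^{-6}$)
$\frac{1}{b{\left(270 \right)} + h} = \frac{1}{\left(-6 + \frac{270^{2}}{4} + \frac{\sqrt{2} \cdot 270^{\frac{3}{2}}}{4}\right) + \frac{1}{232752}} = \frac{1}{\left(-6 + \frac{1}{4} \cdot 72900 + \frac{\sqrt{2} \cdot 810 \sqrt{30}}{4}\right) + \frac{1}{232752}} = \frac{1}{\left(-6 + 18225 + 405 \sqrt{15}\right) + \frac{1}{232752}} = \frac{1}{\left(18219 + 405 \sqrt{15}\right) + \frac{1}{232752}} = \frac{1}{\frac{4240508689}{232752} + 405 \sqrt{15}}$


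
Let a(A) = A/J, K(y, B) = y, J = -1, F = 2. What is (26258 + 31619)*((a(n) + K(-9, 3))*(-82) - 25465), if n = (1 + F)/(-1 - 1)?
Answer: -1438243450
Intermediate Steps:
n = -3/2 (n = (1 + 2)/(-1 - 1) = 3/(-2) = 3*(-½) = -3/2 ≈ -1.5000)
a(A) = -A (a(A) = A/(-1) = A*(-1) = -A)
(26258 + 31619)*((a(n) + K(-9, 3))*(-82) - 25465) = (26258 + 31619)*((-1*(-3/2) - 9)*(-82) - 25465) = 57877*((3/2 - 9)*(-82) - 25465) = 57877*(-15/2*(-82) - 25465) = 57877*(615 - 25465) = 57877*(-24850) = -1438243450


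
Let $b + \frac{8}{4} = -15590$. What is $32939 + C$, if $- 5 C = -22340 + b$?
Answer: $\frac{202627}{5} \approx 40525.0$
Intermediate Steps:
$b = -15592$ ($b = -2 - 15590 = -15592$)
$C = \frac{37932}{5}$ ($C = - \frac{-22340 - 15592}{5} = \left(- \frac{1}{5}\right) \left(-37932\right) = \frac{37932}{5} \approx 7586.4$)
$32939 + C = 32939 + \frac{37932}{5} = \frac{202627}{5}$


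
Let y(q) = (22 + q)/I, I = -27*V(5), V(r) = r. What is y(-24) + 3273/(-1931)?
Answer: -437993/260685 ≈ -1.6802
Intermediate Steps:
I = -135 (I = -27*5 = -135)
y(q) = -22/135 - q/135 (y(q) = (22 + q)/(-135) = (22 + q)*(-1/135) = -22/135 - q/135)
y(-24) + 3273/(-1931) = (-22/135 - 1/135*(-24)) + 3273/(-1931) = (-22/135 + 8/45) + 3273*(-1/1931) = 2/135 - 3273/1931 = -437993/260685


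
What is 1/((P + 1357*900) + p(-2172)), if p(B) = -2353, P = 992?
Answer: 1/1219939 ≈ 8.1971e-7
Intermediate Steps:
1/((P + 1357*900) + p(-2172)) = 1/((992 + 1357*900) - 2353) = 1/((992 + 1221300) - 2353) = 1/(1222292 - 2353) = 1/1219939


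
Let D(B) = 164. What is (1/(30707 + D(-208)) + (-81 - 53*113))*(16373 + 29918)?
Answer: -8674330181979/30871 ≈ -2.8099e+8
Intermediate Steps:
(1/(30707 + D(-208)) + (-81 - 53*113))*(16373 + 29918) = (1/(30707 + 164) + (-81 - 53*113))*(16373 + 29918) = (1/30871 + (-81 - 5989))*46291 = (1/30871 - 6070)*46291 = -187386969/30871*46291 = -8674330181979/30871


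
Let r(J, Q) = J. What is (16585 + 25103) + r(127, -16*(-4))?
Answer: 41815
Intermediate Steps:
(16585 + 25103) + r(127, -16*(-4)) = (16585 + 25103) + 127 = 41688 + 127 = 41815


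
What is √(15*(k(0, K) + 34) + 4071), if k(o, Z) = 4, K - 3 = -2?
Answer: √4641 ≈ 68.125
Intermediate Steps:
K = 1 (K = 3 - 2 = 1)
√(15*(k(0, K) + 34) + 4071) = √(15*(4 + 34) + 4071) = √(15*38 + 4071) = √(570 + 4071) = √4641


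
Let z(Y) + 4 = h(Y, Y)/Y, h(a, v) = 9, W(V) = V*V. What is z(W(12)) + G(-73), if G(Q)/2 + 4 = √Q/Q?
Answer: -191/16 - 2*I*√73/73 ≈ -11.938 - 0.23408*I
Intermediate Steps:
W(V) = V²
G(Q) = -8 + 2/√Q (G(Q) = -8 + 2*(√Q/Q) = -8 + 2/√Q)
z(Y) = -4 + 9/Y
z(W(12)) + G(-73) = (-4 + 9/(12²)) + (-8 + 2/√(-73)) = (-4 + 9/144) + (-8 + 2*(-I*√73/73)) = (-4 + 9*(1/144)) + (-8 - 2*I*√73/73) = (-4 + 1/16) + (-8 - 2*I*√73/73) = -63/16 + (-8 - 2*I*√73/73) = -191/16 - 2*I*√73/73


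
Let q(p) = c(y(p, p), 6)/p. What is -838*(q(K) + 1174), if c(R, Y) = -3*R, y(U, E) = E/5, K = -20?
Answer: -4916546/5 ≈ -9.8331e+5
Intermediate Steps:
y(U, E) = E/5 (y(U, E) = E*(⅕) = E/5)
q(p) = -⅗ (q(p) = (-3*p/5)/p = -⅗)
-838*(q(K) + 1174) = -838*(-⅗ + 1174) = -838*5867/5 = -4916546/5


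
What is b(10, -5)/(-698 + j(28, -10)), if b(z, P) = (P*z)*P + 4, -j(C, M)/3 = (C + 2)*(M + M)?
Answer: 127/551 ≈ 0.23049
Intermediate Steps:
j(C, M) = -6*M*(2 + C) (j(C, M) = -3*(C + 2)*(M + M) = -3*(2 + C)*2*M = -6*M*(2 + C))
b(z, P) = 4 + z*P**2 (b(z, P) = z*P**2 + 4 = 4 + z*P**2)
b(10, -5)/(-698 + j(28, -10)) = (4 + 10*(-5)**2)/(-698 - 6*(-10)*(2 + 28)) = (4 + 10*25)/(-698 - 6*(-10)*30) = (4 + 250)/(-698 + 1800) = 254/1102 = 254*(1/1102) = 127/551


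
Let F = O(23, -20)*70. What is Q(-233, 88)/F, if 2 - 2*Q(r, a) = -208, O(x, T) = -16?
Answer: -3/32 ≈ -0.093750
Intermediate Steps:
Q(r, a) = 105 (Q(r, a) = 1 - ½*(-208) = 1 + 104 = 105)
F = -1120 (F = -16*70 = -1120)
Q(-233, 88)/F = 105/(-1120) = 105*(-1/1120) = -3/32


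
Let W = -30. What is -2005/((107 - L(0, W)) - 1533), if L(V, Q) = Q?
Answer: 2005/1396 ≈ 1.4362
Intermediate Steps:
-2005/((107 - L(0, W)) - 1533) = -2005/((107 - 1*(-30)) - 1533) = -2005/((107 + 30) - 1533) = -2005/(137 - 1533) = -2005/(-1396) = -2005*(-1/1396) = 2005/1396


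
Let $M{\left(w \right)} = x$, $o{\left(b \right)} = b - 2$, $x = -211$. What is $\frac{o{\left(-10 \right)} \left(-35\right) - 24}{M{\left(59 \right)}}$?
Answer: $- \frac{396}{211} \approx -1.8768$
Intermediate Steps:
$o{\left(b \right)} = -2 + b$
$M{\left(w \right)} = -211$
$\frac{o{\left(-10 \right)} \left(-35\right) - 24}{M{\left(59 \right)}} = \frac{\left(-2 - 10\right) \left(-35\right) - 24}{-211} = \left(\left(-12\right) \left(-35\right) - 24\right) \left(- \frac{1}{211}\right) = \left(420 - 24\right) \left(- \frac{1}{211}\right) = 396 \left(- \frac{1}{211}\right) = - \frac{396}{211}$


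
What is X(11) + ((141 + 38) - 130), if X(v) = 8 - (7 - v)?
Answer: 61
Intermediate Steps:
X(v) = 1 + v (X(v) = 8 + (-7 + v) = 1 + v)
X(11) + ((141 + 38) - 130) = (1 + 11) + ((141 + 38) - 130) = 12 + (179 - 130) = 12 + 49 = 61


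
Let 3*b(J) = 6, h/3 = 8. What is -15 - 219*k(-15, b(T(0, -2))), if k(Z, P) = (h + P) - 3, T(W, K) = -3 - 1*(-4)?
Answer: -5052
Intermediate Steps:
h = 24 (h = 3*8 = 24)
T(W, K) = 1 (T(W, K) = -3 + 4 = 1)
b(J) = 2 (b(J) = (1/3)*6 = 2)
k(Z, P) = 21 + P (k(Z, P) = (24 + P) - 3 = 21 + P)
-15 - 219*k(-15, b(T(0, -2))) = -15 - 219*(21 + 2) = -15 - 219*23 = -15 - 5037 = -5052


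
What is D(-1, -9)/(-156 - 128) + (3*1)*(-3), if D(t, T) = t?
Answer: -2555/284 ≈ -8.9965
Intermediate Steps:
D(-1, -9)/(-156 - 128) + (3*1)*(-3) = -1/(-156 - 128) + (3*1)*(-3) = -1/(-284) + 3*(-3) = -1*(-1/284) - 9 = 1/284 - 9 = -2555/284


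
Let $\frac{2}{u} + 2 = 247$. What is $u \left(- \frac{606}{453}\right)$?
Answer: $- \frac{404}{36995} \approx -0.01092$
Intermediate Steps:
$u = \frac{2}{245}$ ($u = \frac{2}{-2 + 247} = \frac{2}{245} \approx 0.0081633$)
$u \left(- \frac{606}{453}\right) = \frac{2 \left(- \frac{606}{453}\right)}{245} = \frac{2 \left(\left(-606\right) \frac{1}{453}\right)}{245} = \frac{2}{245} \left(- \frac{202}{151}\right) = - \frac{404}{36995}$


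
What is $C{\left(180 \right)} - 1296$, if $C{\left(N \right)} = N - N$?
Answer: $-1296$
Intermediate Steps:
$C{\left(N \right)} = 0$
$C{\left(180 \right)} - 1296 = 0 - 1296 = -1296$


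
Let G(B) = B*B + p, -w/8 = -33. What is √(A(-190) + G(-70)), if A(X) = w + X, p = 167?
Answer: √5141 ≈ 71.701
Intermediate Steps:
w = 264 (w = -8*(-33) = 264)
A(X) = 264 + X
G(B) = 167 + B² (G(B) = B*B + 167 = B² + 167 = 167 + B²)
√(A(-190) + G(-70)) = √((264 - 190) + (167 + (-70)²)) = √(74 + (167 + 4900)) = √(74 + 5067) = √5141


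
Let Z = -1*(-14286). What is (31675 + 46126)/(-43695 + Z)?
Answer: -77801/29409 ≈ -2.6455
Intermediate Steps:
Z = 14286
(31675 + 46126)/(-43695 + Z) = (31675 + 46126)/(-43695 + 14286) = 77801/(-29409) = 77801*(-1/29409) = -77801/29409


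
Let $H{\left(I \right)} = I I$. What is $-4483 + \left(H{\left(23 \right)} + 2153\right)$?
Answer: $-1801$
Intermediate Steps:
$H{\left(I \right)} = I^{2}$
$-4483 + \left(H{\left(23 \right)} + 2153\right) = -4483 + \left(23^{2} + 2153\right) = -4483 + \left(529 + 2153\right) = -4483 + 2682 = -1801$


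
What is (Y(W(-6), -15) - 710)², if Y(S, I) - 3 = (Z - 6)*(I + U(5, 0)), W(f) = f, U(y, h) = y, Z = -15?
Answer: 247009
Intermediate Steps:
Y(S, I) = -102 - 21*I (Y(S, I) = 3 + (-15 - 6)*(I + 5) = 3 - 21*(5 + I) = 3 + (-105 - 21*I) = -102 - 21*I)
(Y(W(-6), -15) - 710)² = ((-102 - 21*(-15)) - 710)² = ((-102 + 315) - 710)² = (213 - 710)² = (-497)² = 247009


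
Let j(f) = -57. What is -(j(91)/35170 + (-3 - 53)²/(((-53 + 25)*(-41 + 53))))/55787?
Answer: 984931/5886086370 ≈ 0.00016733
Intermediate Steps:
-(j(91)/35170 + (-3 - 53)²/(((-53 + 25)*(-41 + 53))))/55787 = -(-57/35170 + (-3 - 53)²/(((-53 + 25)*(-41 + 53))))/55787 = -(-57*1/35170 + (-56)²/((-28*12)))/55787 = -(-57/35170 + 3136/(-336))/55787 = -(-57/35170 + 3136*(-1/336))/55787 = -(-57/35170 - 28/3)/55787 = -(-984931)/(105510*55787) = -1*(-984931/5886086370) = 984931/5886086370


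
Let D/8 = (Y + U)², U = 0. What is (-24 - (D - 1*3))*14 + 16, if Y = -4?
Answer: -2070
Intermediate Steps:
D = 128 (D = 8*(-4 + 0)² = 8*(-4)² = 8*16 = 128)
(-24 - (D - 1*3))*14 + 16 = (-24 - (128 - 1*3))*14 + 16 = (-24 - (128 - 3))*14 + 16 = (-24 - 1*125)*14 + 16 = (-24 - 125)*14 + 16 = -149*14 + 16 = -2086 + 16 = -2070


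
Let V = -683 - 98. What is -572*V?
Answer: 446732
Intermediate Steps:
V = -781
-572*V = -572*(-781) = 446732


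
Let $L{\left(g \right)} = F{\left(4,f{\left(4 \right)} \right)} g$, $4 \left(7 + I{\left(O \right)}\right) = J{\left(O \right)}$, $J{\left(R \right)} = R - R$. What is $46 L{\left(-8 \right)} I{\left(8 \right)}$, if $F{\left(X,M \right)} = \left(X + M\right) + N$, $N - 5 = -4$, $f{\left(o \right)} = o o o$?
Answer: $177744$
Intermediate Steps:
$f{\left(o \right)} = o^{3}$ ($f{\left(o \right)} = o^{2} o = o^{3}$)
$N = 1$ ($N = 5 - 4 = 1$)
$J{\left(R \right)} = 0$
$I{\left(O \right)} = -7$ ($I{\left(O \right)} = -7 + \frac{1}{4} \cdot 0 = -7 + 0 = -7$)
$F{\left(X,M \right)} = 1 + M + X$ ($F{\left(X,M \right)} = \left(X + M\right) + 1 = \left(M + X\right) + 1 = 1 + M + X$)
$L{\left(g \right)} = 69 g$ ($L{\left(g \right)} = \left(1 + 4^{3} + 4\right) g = \left(1 + 64 + 4\right) g = 69 g$)
$46 L{\left(-8 \right)} I{\left(8 \right)} = 46 \cdot 69 \left(-8\right) \left(-7\right) = 46 \left(-552\right) \left(-7\right) = \left(-25392\right) \left(-7\right) = 177744$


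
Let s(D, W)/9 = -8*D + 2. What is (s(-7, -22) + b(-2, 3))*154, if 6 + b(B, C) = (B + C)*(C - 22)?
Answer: 76538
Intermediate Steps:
s(D, W) = 18 - 72*D (s(D, W) = 9*(-8*D + 2) = 9*(2 - 8*D) = 18 - 72*D)
b(B, C) = -6 + (-22 + C)*(B + C) (b(B, C) = -6 + (B + C)*(C - 22) = -6 + (B + C)*(-22 + C) = -6 + (-22 + C)*(B + C))
(s(-7, -22) + b(-2, 3))*154 = ((18 - 72*(-7)) + (-6 + 3² - 22*(-2) - 22*3 - 2*3))*154 = ((18 + 504) + (-6 + 9 + 44 - 66 - 6))*154 = (522 - 25)*154 = 497*154 = 76538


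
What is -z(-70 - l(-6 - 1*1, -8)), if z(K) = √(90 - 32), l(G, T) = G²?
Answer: -√58 ≈ -7.6158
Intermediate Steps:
z(K) = √58
-z(-70 - l(-6 - 1*1, -8)) = -√58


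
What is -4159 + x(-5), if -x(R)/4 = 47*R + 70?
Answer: -3499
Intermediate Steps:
x(R) = -280 - 188*R (x(R) = -4*(47*R + 70) = -4*(70 + 47*R) = -280 - 188*R)
-4159 + x(-5) = -4159 + (-280 - 188*(-5)) = -4159 + (-280 + 940) = -4159 + 660 = -3499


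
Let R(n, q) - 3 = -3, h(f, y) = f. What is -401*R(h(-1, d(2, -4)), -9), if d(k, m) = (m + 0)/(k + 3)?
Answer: 0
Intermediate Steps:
d(k, m) = m/(3 + k)
R(n, q) = 0 (R(n, q) = 3 - 3 = 0)
-401*R(h(-1, d(2, -4)), -9) = -401*0 = 0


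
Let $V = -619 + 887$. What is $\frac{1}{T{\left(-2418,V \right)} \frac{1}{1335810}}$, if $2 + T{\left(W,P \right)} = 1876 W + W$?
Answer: $- \frac{667905}{2269294} \approx -0.29432$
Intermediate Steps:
$V = 268$
$T{\left(W,P \right)} = -2 + 1877 W$ ($T{\left(W,P \right)} = -2 + \left(1876 W + W\right) = -2 + 1877 W$)
$\frac{1}{T{\left(-2418,V \right)} \frac{1}{1335810}} = \frac{1}{\left(-2 + 1877 \left(-2418\right)\right) \frac{1}{1335810}} = \frac{1}{\left(-2 - 4538586\right) \frac{1}{1335810}} = \frac{1}{\left(-4538588\right) \frac{1}{1335810}} = \frac{1}{- \frac{2269294}{667905}} = - \frac{667905}{2269294}$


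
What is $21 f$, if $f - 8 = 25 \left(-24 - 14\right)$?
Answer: $-19782$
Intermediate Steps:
$f = -942$ ($f = 8 + 25 \left(-24 - 14\right) = 8 + 25 \left(-38\right) = 8 - 950 = -942$)
$21 f = 21 \left(-942\right) = -19782$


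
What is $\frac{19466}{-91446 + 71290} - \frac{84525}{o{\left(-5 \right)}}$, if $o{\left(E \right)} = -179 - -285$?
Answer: $- \frac{213218662}{267067} \approx -798.37$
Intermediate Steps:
$o{\left(E \right)} = 106$ ($o{\left(E \right)} = -179 + 285 = 106$)
$\frac{19466}{-91446 + 71290} - \frac{84525}{o{\left(-5 \right)}} = \frac{19466}{-91446 + 71290} - \frac{84525}{106} = \frac{19466}{-20156} - \frac{84525}{106} = 19466 \left(- \frac{1}{20156}\right) - \frac{84525}{106} = - \frac{9733}{10078} - \frac{84525}{106} = - \frac{213218662}{267067}$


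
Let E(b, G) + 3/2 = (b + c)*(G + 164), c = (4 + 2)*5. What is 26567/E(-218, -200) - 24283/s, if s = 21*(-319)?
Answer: 10866135/1439009 ≈ 7.5511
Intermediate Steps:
c = 30 (c = 6*5 = 30)
E(b, G) = -3/2 + (30 + b)*(164 + G) (E(b, G) = -3/2 + (b + 30)*(G + 164) = -3/2 + (30 + b)*(164 + G))
s = -6699
26567/E(-218, -200) - 24283/s = 26567/(9837/2 + 30*(-200) + 164*(-218) - 200*(-218)) - 24283/(-6699) = 26567/(9837/2 - 6000 - 35752 + 43600) - 24283*(-1/6699) = 26567/(13533/2) + 3469/957 = 26567*(2/13533) + 3469/957 = 53134/13533 + 3469/957 = 10866135/1439009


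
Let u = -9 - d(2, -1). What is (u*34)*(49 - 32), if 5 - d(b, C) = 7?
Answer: -4046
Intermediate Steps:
d(b, C) = -2 (d(b, C) = 5 - 1*7 = 5 - 7 = -2)
u = -7 (u = -9 - 1*(-2) = -9 + 2 = -7)
(u*34)*(49 - 32) = (-7*34)*(49 - 32) = -238*17 = -4046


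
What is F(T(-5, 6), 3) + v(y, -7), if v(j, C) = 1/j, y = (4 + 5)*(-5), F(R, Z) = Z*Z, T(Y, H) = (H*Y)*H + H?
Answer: 404/45 ≈ 8.9778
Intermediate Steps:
T(Y, H) = H + Y*H**2 (T(Y, H) = Y*H**2 + H = H + Y*H**2)
F(R, Z) = Z**2
y = -45 (y = 9*(-5) = -45)
F(T(-5, 6), 3) + v(y, -7) = 3**2 + 1/(-45) = 9 - 1/45 = 404/45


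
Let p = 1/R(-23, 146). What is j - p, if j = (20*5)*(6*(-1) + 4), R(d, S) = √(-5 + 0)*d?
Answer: -200 - I*√5/115 ≈ -200.0 - 0.019444*I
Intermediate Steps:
R(d, S) = I*d*√5 (R(d, S) = √(-5)*d = (I*√5)*d = I*d*√5)
j = -200 (j = 100*(-6 + 4) = 100*(-2) = -200)
p = I*√5/115 (p = 1/(I*(-23)*√5) = 1/(-23*I*√5) = I*√5/115 ≈ 0.019444*I)
j - p = -200 - I*√5/115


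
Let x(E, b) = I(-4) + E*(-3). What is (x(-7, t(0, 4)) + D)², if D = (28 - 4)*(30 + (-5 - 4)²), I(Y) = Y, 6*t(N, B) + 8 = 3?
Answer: 7187761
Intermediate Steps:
t(N, B) = -⅚ (t(N, B) = -4/3 + (⅙)*3 = -4/3 + ½ = -⅚)
x(E, b) = -4 - 3*E (x(E, b) = -4 + E*(-3) = -4 - 3*E)
D = 2664 (D = 24*(30 + (-9)²) = 24*(30 + 81) = 24*111 = 2664)
(x(-7, t(0, 4)) + D)² = ((-4 - 3*(-7)) + 2664)² = ((-4 + 21) + 2664)² = (17 + 2664)² = 2681² = 7187761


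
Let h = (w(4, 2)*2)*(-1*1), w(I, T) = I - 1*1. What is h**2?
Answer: 36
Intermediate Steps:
w(I, T) = -1 + I (w(I, T) = I - 1 = -1 + I)
h = -6 (h = ((-1 + 4)*2)*(-1*1) = (3*2)*(-1) = 6*(-1) = -6)
h**2 = (-6)**2 = 36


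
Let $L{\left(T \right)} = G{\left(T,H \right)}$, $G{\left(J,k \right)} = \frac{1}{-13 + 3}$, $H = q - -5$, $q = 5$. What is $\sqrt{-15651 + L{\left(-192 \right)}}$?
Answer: $\frac{i \sqrt{1565110}}{10} \approx 125.1 i$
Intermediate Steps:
$H = 10$ ($H = 5 - -5 = 5 + 5 = 10$)
$G{\left(J,k \right)} = - \frac{1}{10}$ ($G{\left(J,k \right)} = \frac{1}{-10} = - \frac{1}{10}$)
$L{\left(T \right)} = - \frac{1}{10}$
$\sqrt{-15651 + L{\left(-192 \right)}} = \sqrt{-15651 - \frac{1}{10}} = \sqrt{- \frac{156511}{10}} = \frac{i \sqrt{1565110}}{10}$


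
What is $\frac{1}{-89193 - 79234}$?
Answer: $- \frac{1}{168427} \approx -5.9373 \cdot 10^{-6}$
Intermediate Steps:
$\frac{1}{-89193 - 79234} = \frac{1}{-168427} = - \frac{1}{168427}$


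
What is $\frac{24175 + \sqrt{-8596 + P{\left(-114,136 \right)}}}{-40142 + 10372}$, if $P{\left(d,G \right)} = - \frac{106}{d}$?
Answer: $- \frac{4835}{5954} - \frac{i \sqrt{27925383}}{1696890} \approx -0.81206 - 0.0031142 i$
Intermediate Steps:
$\frac{24175 + \sqrt{-8596 + P{\left(-114,136 \right)}}}{-40142 + 10372} = \frac{24175 + \sqrt{-8596 - \frac{106}{-114}}}{-40142 + 10372} = \frac{24175 + \sqrt{-8596 - - \frac{53}{57}}}{-29770} = \left(24175 + \sqrt{-8596 + \frac{53}{57}}\right) \left(- \frac{1}{29770}\right) = \left(24175 + \sqrt{- \frac{489919}{57}}\right) \left(- \frac{1}{29770}\right) = \left(24175 + \frac{i \sqrt{27925383}}{57}\right) \left(- \frac{1}{29770}\right) = - \frac{4835}{5954} - \frac{i \sqrt{27925383}}{1696890}$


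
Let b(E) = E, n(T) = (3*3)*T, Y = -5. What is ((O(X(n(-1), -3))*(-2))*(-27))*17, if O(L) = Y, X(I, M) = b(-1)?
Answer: -4590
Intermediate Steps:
n(T) = 9*T
X(I, M) = -1
O(L) = -5
((O(X(n(-1), -3))*(-2))*(-27))*17 = (-5*(-2)*(-27))*17 = (10*(-27))*17 = -270*17 = -4590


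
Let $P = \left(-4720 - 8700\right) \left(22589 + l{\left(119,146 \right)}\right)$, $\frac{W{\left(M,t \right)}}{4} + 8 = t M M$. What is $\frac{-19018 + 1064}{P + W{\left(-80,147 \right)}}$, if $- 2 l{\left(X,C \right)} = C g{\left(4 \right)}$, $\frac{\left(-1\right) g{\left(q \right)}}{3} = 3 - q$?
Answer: $\frac{8977}{148221116} \approx 6.0565 \cdot 10^{-5}$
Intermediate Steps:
$g{\left(q \right)} = -9 + 3 q$ ($g{\left(q \right)} = - 3 \left(3 - q\right) = -9 + 3 q$)
$l{\left(X,C \right)} = - \frac{3 C}{2}$ ($l{\left(X,C \right)} = - \frac{C \left(-9 + 3 \cdot 4\right)}{2} = - \frac{C \left(-9 + 12\right)}{2} = - \frac{C 3}{2} = - \frac{3 C}{2}$)
$W{\left(M,t \right)} = -32 + 4 t M^{2}$ ($W{\left(M,t \right)} = -32 + 4 t M M = -32 + 4 M t M = -32 + 4 t M^{2}$)
$P = -300205400$ ($P = \left(-4720 - 8700\right) \left(22589 - 219\right) = - 13420 \left(22589 - 219\right) = \left(-13420\right) 22370 = -300205400$)
$\frac{-19018 + 1064}{P + W{\left(-80,147 \right)}} = \frac{-19018 + 1064}{-300205400 - \left(32 - 588 \left(-80\right)^{2}\right)} = - \frac{17954}{-300205400 - \left(32 - 3763200\right)} = - \frac{17954}{-300205400 + \left(-32 + 3763200\right)} = - \frac{17954}{-300205400 + 3763168} = - \frac{17954}{-296442232} = \left(-17954\right) \left(- \frac{1}{296442232}\right) = \frac{8977}{148221116}$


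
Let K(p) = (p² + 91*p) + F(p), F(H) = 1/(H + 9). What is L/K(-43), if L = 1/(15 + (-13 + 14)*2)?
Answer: -2/70177 ≈ -2.8499e-5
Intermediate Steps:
F(H) = 1/(9 + H)
K(p) = p² + 1/(9 + p) + 91*p (K(p) = (p² + 91*p) + 1/(9 + p) = p² + 1/(9 + p) + 91*p)
L = 1/17 (L = 1/(15 + 1*2) = 1/(15 + 2) = 1/17 ≈ 0.058824)
L/K(-43) = 1/(17*(((1 - 43*(9 - 43)*(91 - 43))/(9 - 43)))) = 1/(17*(((1 - 43*(-34)*48)/(-34)))) = 1/(17*((-(1 + 70176)/34))) = 1/(17*((-1/34*70177))) = 1/(17*(-70177/34)) = (1/17)*(-34/70177) = -2/70177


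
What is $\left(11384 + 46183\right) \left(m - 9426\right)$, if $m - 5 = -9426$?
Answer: $-1084965249$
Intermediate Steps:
$m = -9421$ ($m = 5 - 9426 = -9421$)
$\left(11384 + 46183\right) \left(m - 9426\right) = \left(11384 + 46183\right) \left(-9421 - 9426\right) = 57567 \left(-18847\right) = -1084965249$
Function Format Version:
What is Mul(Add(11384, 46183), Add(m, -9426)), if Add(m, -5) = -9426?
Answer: -1084965249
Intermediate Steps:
m = -9421 (m = Add(5, -9426) = -9421)
Mul(Add(11384, 46183), Add(m, -9426)) = Mul(Add(11384, 46183), Add(-9421, -9426)) = Mul(57567, -18847) = -1084965249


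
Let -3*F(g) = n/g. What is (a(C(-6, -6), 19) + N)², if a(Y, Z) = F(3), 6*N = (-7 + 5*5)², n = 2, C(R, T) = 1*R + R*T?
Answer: 234256/81 ≈ 2892.1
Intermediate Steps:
C(R, T) = R + R*T
N = 54 (N = (-7 + 5*5)²/6 = (-7 + 25)²/6 = (⅙)*18² = (⅙)*324 = 54)
F(g) = -2/(3*g)
a(Y, Z) = -2/9 (a(Y, Z) = -⅔/3 = -⅔*⅓ = -2/9)
(a(C(-6, -6), 19) + N)² = (-2/9 + 54)² = (484/9)² = 234256/81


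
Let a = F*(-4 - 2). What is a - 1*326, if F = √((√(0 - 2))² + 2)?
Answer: -326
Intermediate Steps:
F = 0 (F = √((√(-2))² + 2) = √((I*√2)² + 2) = √(-2 + 2) = √0 = 0)
a = 0 (a = 0*(-4 - 2) = 0*(-6) = 0)
a - 1*326 = 0 - 1*326 = 0 - 326 = -326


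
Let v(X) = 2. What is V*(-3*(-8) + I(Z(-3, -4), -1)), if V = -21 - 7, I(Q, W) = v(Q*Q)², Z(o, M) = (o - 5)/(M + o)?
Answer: -784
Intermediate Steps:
Z(o, M) = (-5 + o)/(M + o)
I(Q, W) = 4 (I(Q, W) = 2² = 4)
V = -28
V*(-3*(-8) + I(Z(-3, -4), -1)) = -28*(-3*(-8) + 4) = -28*(24 + 4) = -28*28 = -784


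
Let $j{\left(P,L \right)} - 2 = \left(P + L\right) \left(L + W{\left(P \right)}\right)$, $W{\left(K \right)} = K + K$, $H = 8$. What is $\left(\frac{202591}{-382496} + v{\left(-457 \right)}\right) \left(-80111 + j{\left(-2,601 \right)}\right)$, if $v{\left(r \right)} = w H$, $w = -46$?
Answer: $- \frac{19557932377893}{191248} \approx -1.0226 \cdot 10^{8}$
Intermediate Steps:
$v{\left(r \right)} = -368$ ($v{\left(r \right)} = \left(-46\right) 8 = -368$)
$W{\left(K \right)} = 2 K$
$j{\left(P,L \right)} = 2 + \left(L + P\right) \left(L + 2 P\right)$ ($j{\left(P,L \right)} = 2 + \left(P + L\right) \left(L + 2 P\right) = 2 + \left(L + P\right) \left(L + 2 P\right)$)
$\left(\frac{202591}{-382496} + v{\left(-457 \right)}\right) \left(-80111 + j{\left(-2,601 \right)}\right) = \left(\frac{202591}{-382496} - 368\right) \left(-80111 + \left(2 + 601^{2} + 2 \left(-2\right)^{2} + 3 \cdot 601 \left(-2\right)\right)\right) = \left(202591 \left(- \frac{1}{382496}\right) - 368\right) \left(-80111 + \left(2 + 361201 + 2 \cdot 4 - 3606\right)\right) = \left(- \frac{202591}{382496} - 368\right) \left(-80111 + \left(2 + 361201 + 8 - 3606\right)\right) = - \frac{140961119 \left(-80111 + 357605\right)}{382496} = \left(- \frac{140961119}{382496}\right) 277494 = - \frac{19557932377893}{191248}$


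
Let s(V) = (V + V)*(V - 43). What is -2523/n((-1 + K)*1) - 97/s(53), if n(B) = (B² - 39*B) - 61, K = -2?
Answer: -536137/13780 ≈ -38.907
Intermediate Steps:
n(B) = -61 + B² - 39*B
s(V) = 2*V*(-43 + V) (s(V) = (2*V)*(-43 + V) = 2*V*(-43 + V))
-2523/n((-1 + K)*1) - 97/s(53) = -2523/(-61 + ((-1 - 2)*1)² - 39*(-1 - 2)) - 97*1/(106*(-43 + 53)) = -2523/(-61 + (-3*1)² - (-117)) - 97/(2*53*10) = -2523/(-61 + (-3)² - 39*(-3)) - 97/1060 = -2523/(-61 + 9 + 117) - 97*1/1060 = -2523/65 - 97/1060 = -536137/13780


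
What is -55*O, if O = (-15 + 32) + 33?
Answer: -2750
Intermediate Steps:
O = 50 (O = 17 + 33 = 50)
-55*O = -55*50 = -2750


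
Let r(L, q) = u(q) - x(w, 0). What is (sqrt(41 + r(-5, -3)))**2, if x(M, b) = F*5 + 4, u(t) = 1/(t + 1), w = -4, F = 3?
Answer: 43/2 ≈ 21.500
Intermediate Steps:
u(t) = 1/(1 + t)
x(M, b) = 19 (x(M, b) = 3*5 + 4 = 15 + 4 = 19)
r(L, q) = -19 + 1/(1 + q) (r(L, q) = 1/(1 + q) - 1*19 = 1/(1 + q) - 19 = -19 + 1/(1 + q))
(sqrt(41 + r(-5, -3)))**2 = (sqrt(41 + (-18 - 19*(-3))/(1 - 3)))**2 = (sqrt(41 + (-18 + 57)/(-2)))**2 = (sqrt(41 - 1/2*39))**2 = (sqrt(41 - 39/2))**2 = (sqrt(43/2))**2 = (sqrt(86)/2)**2 = 43/2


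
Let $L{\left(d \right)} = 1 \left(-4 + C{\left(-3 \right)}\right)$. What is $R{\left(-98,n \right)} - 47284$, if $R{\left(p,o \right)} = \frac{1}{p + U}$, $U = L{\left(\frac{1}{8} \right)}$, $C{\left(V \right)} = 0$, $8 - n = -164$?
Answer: $- \frac{4822969}{102} \approx -47284.0$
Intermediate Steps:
$n = 172$ ($n = 8 - -164 = 8 + 164 = 172$)
$L{\left(d \right)} = -4$ ($L{\left(d \right)} = 1 \left(-4 + 0\right) = 1 \left(-4\right) = -4$)
$U = -4$
$R{\left(p,o \right)} = \frac{1}{-4 + p}$ ($R{\left(p,o \right)} = \frac{1}{p - 4} = \frac{1}{-4 + p}$)
$R{\left(-98,n \right)} - 47284 = \frac{1}{-4 - 98} - 47284 = \frac{1}{-102} - 47284 = - \frac{1}{102} - 47284 = - \frac{4822969}{102}$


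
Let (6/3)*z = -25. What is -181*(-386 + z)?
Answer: 144257/2 ≈ 72129.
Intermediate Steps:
z = -25/2 (z = (1/2)*(-25) = -25/2 ≈ -12.500)
-181*(-386 + z) = -181*(-386 - 25/2) = -181*(-797/2) = 144257/2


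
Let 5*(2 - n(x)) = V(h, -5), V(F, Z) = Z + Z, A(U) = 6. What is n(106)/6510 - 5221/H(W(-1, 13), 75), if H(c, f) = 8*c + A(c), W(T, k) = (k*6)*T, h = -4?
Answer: 1888399/223510 ≈ 8.4488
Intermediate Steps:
V(F, Z) = 2*Z
W(T, k) = 6*T*k (W(T, k) = (6*k)*T = 6*T*k)
n(x) = 4 (n(x) = 2 - 2*(-5)/5 = 2 - 1/5*(-10) = 2 + 2 = 4)
H(c, f) = 6 + 8*c (H(c, f) = 8*c + 6 = 6 + 8*c)
n(106)/6510 - 5221/H(W(-1, 13), 75) = 4/6510 - 5221/(6 + 8*(6*(-1)*13)) = 4*(1/6510) - 5221/(6 + 8*(-78)) = 2/3255 - 5221/(6 - 624) = 2/3255 - 5221/(-618) = 2/3255 - 5221*(-1/618) = 2/3255 + 5221/618 = 1888399/223510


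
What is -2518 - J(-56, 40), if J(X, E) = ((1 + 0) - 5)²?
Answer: -2534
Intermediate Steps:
J(X, E) = 16 (J(X, E) = (1 - 5)² = (-4)² = 16)
-2518 - J(-56, 40) = -2518 - 1*16 = -2518 - 16 = -2534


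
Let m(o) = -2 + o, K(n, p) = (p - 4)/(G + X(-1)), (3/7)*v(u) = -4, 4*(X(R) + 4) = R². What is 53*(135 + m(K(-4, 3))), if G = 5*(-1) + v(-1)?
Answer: 1530269/217 ≈ 7051.9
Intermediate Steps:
X(R) = -4 + R²/4
v(u) = -28/3 (v(u) = (7/3)*(-4) = -28/3)
G = -43/3 (G = 5*(-1) - 28/3 = -5 - 28/3 = -43/3 ≈ -14.333)
K(n, p) = 48/217 - 12*p/217 (K(n, p) = (p - 4)/(-43/3 + (-4 + (¼)*(-1)²)) = (-4 + p)/(-43/3 + (-4 + (¼)*1)) = (-4 + p)/(-43/3 + (-4 + ¼)) = (-4 + p)/(-43/3 - 15/4) = (-4 + p)/(-217/12) = (-4 + p)*(-12/217) = 48/217 - 12*p/217)
53*(135 + m(K(-4, 3))) = 53*(135 + (-2 + (48/217 - 12/217*3))) = 53*(135 + (-2 + (48/217 - 36/217))) = 53*(135 + (-2 + 12/217)) = 53*(135 - 422/217) = 53*(28873/217) = 1530269/217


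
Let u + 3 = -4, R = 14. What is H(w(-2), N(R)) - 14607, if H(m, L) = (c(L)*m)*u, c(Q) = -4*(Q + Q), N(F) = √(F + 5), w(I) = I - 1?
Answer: -14607 - 168*√19 ≈ -15339.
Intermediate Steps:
w(I) = -1 + I
u = -7 (u = -3 - 4 = -7)
N(F) = √(5 + F)
c(Q) = -8*Q
H(m, L) = 56*L*m (H(m, L) = ((-8*L)*m)*(-7) = -8*L*m*(-7) = 56*L*m)
H(w(-2), N(R)) - 14607 = 56*√(5 + 14)*(-1 - 2) - 14607 = 56*√19*(-3) - 14607 = -168*√19 - 14607 = -14607 - 168*√19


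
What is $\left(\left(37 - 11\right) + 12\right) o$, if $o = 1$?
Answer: $38$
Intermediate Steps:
$\left(\left(37 - 11\right) + 12\right) o = \left(\left(37 - 11\right) + 12\right) 1 = \left(26 + 12\right) 1 = 38 \cdot 1 = 38$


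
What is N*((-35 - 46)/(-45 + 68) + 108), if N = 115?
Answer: 12015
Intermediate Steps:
N*((-35 - 46)/(-45 + 68) + 108) = 115*((-35 - 46)/(-45 + 68) + 108) = 115*(-81/23 + 108) = 115*(2403/23) = 12015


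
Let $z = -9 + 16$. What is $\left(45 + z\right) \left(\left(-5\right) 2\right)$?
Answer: $-520$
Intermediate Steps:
$z = 7$
$\left(45 + z\right) \left(\left(-5\right) 2\right) = \left(45 + 7\right) \left(\left(-5\right) 2\right) = 52 \left(-10\right) = -520$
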